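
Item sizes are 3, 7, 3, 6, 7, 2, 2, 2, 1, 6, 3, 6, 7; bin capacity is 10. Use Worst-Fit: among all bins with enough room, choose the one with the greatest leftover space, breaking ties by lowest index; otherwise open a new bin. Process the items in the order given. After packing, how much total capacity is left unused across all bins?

3 → bin 1 (remaining 7)
7 → bin 1 (remaining 0)
3 → bin 2 (remaining 7)
6 → bin 2 (remaining 1)
7 → bin 3 (remaining 3)
2 → bin 3 (remaining 1)
2 → bin 4 (remaining 8)
2 → bin 4 (remaining 6)
1 → bin 4 (remaining 5)
6 → bin 5 (remaining 4)
3 → bin 4 (remaining 2)
6 → bin 6 (remaining 4)
7 → bin 7 (remaining 3)
7 bins × 10 = 70; used 55; unused 15.

15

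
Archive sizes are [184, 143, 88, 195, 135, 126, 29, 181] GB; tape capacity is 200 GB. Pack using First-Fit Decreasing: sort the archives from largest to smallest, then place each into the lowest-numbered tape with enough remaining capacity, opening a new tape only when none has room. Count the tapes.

7 tapes

Sorted descending: 195, 184, 181, 143, 135, 126, 88, 29.
Put 195 GB in tape 1; 5 GB remain.
Put 184 GB in tape 2; 16 GB remain.
Put 181 GB in tape 3; 19 GB remain.
Put 143 GB in tape 4; 57 GB remain.
Put 135 GB in tape 5; 65 GB remain.
Put 126 GB in tape 6; 74 GB remain.
Put 88 GB in tape 7; 112 GB remain.
Put 29 GB in tape 4; 28 GB remain.
Final tapes: [195] [184] [181] [143,29] [135] [126] [88].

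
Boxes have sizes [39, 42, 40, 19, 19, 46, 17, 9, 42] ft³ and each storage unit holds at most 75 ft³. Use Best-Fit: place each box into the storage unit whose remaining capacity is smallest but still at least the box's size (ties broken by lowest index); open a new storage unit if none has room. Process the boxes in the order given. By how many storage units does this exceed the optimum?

Best-Fit: [39] [42,19] [40,19] [46,17,9] [42] → 5 storage units.
5 boxes exceed 37.5 ft³ (half the capacity), and no two of those can share a storage unit, so at least 5 storage units are needed.
So 5 is already optimal.

0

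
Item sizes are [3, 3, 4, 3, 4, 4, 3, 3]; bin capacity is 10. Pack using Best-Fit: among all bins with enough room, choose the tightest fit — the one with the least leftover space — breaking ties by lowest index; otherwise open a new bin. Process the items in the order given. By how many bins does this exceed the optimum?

0

Best-Fit: [3,3,4] [3,4,3] [4,3] → 3 bins.
Total size 27; any packing needs at least ⌈27/10⌉ = 3 bins.
So 3 is already optimal.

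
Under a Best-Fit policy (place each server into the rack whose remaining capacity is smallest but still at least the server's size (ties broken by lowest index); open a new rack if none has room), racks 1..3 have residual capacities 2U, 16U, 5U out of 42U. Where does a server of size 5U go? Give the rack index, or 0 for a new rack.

Racks with room: rack 2 (16U), rack 3 (5U).
Tightest fit is rack 3 with 5U free.

3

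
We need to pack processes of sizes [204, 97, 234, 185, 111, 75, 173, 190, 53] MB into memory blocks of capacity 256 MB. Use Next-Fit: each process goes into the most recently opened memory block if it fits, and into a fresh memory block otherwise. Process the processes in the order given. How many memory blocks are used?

memory block 1: place 204 MB, 52 MB left
memory block 2: place 97 MB, 159 MB left
memory block 3: place 234 MB, 22 MB left
memory block 4: place 185 MB, 71 MB left
memory block 5: place 111 MB, 145 MB left
memory block 5: place 75 MB, 70 MB left
memory block 6: place 173 MB, 83 MB left
memory block 7: place 190 MB, 66 MB left
memory block 7: place 53 MB, 13 MB left

7 memory blocks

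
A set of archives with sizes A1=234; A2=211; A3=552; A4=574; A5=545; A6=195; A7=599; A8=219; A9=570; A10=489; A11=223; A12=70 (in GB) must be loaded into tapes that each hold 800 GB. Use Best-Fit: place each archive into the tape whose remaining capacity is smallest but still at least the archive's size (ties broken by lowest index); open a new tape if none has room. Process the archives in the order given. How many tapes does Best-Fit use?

A1 (234 GB) → tape 1 (remaining 566 GB)
A2 (211 GB) → tape 1 (remaining 355 GB)
A3 (552 GB) → tape 2 (remaining 248 GB)
A4 (574 GB) → tape 3 (remaining 226 GB)
A5 (545 GB) → tape 4 (remaining 255 GB)
A6 (195 GB) → tape 3 (remaining 31 GB)
A7 (599 GB) → tape 5 (remaining 201 GB)
A8 (219 GB) → tape 2 (remaining 29 GB)
A9 (570 GB) → tape 6 (remaining 230 GB)
A10 (489 GB) → tape 7 (remaining 311 GB)
A11 (223 GB) → tape 6 (remaining 7 GB)
A12 (70 GB) → tape 5 (remaining 131 GB)

7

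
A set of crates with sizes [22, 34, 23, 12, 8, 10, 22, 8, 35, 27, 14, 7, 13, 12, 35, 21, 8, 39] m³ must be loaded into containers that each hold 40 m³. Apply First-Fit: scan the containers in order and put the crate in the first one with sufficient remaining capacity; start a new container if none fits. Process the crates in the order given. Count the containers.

10 containers

22 m³ → container 1 (remaining 18 m³)
34 m³ → container 2 (remaining 6 m³)
23 m³ → container 3 (remaining 17 m³)
12 m³ → container 1 (remaining 6 m³)
8 m³ → container 3 (remaining 9 m³)
10 m³ → container 4 (remaining 30 m³)
22 m³ → container 4 (remaining 8 m³)
8 m³ → container 3 (remaining 1 m³)
35 m³ → container 5 (remaining 5 m³)
27 m³ → container 6 (remaining 13 m³)
14 m³ → container 7 (remaining 26 m³)
7 m³ → container 4 (remaining 1 m³)
13 m³ → container 6 (remaining 0 m³)
12 m³ → container 7 (remaining 14 m³)
35 m³ → container 8 (remaining 5 m³)
21 m³ → container 9 (remaining 19 m³)
8 m³ → container 7 (remaining 6 m³)
39 m³ → container 10 (remaining 1 m³)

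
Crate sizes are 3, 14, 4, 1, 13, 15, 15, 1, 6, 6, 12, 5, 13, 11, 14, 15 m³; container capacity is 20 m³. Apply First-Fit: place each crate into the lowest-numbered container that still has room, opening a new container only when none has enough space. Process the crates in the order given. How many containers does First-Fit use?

3 m³ → container 1 (remaining 17 m³)
14 m³ → container 1 (remaining 3 m³)
4 m³ → container 2 (remaining 16 m³)
1 m³ → container 1 (remaining 2 m³)
13 m³ → container 2 (remaining 3 m³)
15 m³ → container 3 (remaining 5 m³)
15 m³ → container 4 (remaining 5 m³)
1 m³ → container 1 (remaining 1 m³)
6 m³ → container 5 (remaining 14 m³)
6 m³ → container 5 (remaining 8 m³)
12 m³ → container 6 (remaining 8 m³)
5 m³ → container 3 (remaining 0 m³)
13 m³ → container 7 (remaining 7 m³)
11 m³ → container 8 (remaining 9 m³)
14 m³ → container 9 (remaining 6 m³)
15 m³ → container 10 (remaining 5 m³)

10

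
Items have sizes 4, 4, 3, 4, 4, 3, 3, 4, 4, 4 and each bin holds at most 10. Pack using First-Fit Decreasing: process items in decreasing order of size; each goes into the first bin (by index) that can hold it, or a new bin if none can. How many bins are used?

Sorted descending: 4, 4, 4, 4, 4, 4, 4, 3, 3, 3.
Put 4 in bin 1; 6 remain.
Put 4 in bin 1; 2 remain.
Put 4 in bin 2; 6 remain.
Put 4 in bin 2; 2 remain.
Put 4 in bin 3; 6 remain.
Put 4 in bin 3; 2 remain.
Put 4 in bin 4; 6 remain.
Put 3 in bin 4; 3 remain.
Put 3 in bin 4; 0 remain.
Put 3 in bin 5; 7 remain.
Final bins: [4,4] [4,4] [4,4] [4,3,3] [3].

5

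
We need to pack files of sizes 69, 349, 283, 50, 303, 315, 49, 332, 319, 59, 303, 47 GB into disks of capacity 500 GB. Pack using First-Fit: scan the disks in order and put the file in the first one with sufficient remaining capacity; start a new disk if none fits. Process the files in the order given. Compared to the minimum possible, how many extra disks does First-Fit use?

First-Fit: [69,349,50] [283,49,59,47] [303] [315] [332] [319] [303] → 7 disks.
7 files exceed 250 GB (half the capacity), and no two of those can share a disk, so at least 7 disks are needed.
So 7 is already optimal.

0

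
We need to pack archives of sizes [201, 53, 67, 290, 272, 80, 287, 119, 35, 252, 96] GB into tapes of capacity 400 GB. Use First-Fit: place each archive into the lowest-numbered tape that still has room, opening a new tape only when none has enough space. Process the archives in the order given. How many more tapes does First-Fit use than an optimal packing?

First-Fit: [201,53,67,35] [290,80] [272,119] [287,96] [252] → 5 tapes.
Total size 1752 GB; any packing needs at least ⌈1752/400⌉ = 5 tapes.
So 5 is already optimal.

0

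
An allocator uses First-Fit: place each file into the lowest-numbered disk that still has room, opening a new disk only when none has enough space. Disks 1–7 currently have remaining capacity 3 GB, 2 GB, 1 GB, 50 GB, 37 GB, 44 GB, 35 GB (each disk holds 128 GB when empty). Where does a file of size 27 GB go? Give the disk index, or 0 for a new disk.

Disks with room: disk 4 (50 GB), disk 5 (37 GB), disk 6 (44 GB), disk 7 (35 GB).
The first with room is disk 4.

4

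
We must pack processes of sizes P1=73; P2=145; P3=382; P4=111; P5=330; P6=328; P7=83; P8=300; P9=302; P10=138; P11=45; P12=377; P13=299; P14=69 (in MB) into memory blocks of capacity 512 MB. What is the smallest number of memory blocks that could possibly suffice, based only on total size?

Total size = 73 + 145 + 382 + 111 + 330 + 328 + 83 + 300 + 302 + 138 + 45 + 377 + 299 + 69 = 2982 MB.
⌈2982 / 512⌉ = 6.

6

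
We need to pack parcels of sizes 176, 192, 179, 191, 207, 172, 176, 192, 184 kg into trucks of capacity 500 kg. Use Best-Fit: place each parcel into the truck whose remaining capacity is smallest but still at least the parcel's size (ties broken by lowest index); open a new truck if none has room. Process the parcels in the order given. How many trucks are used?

5

truck 1: place 176 kg, 324 kg left
truck 1: place 192 kg, 132 kg left
truck 2: place 179 kg, 321 kg left
truck 2: place 191 kg, 130 kg left
truck 3: place 207 kg, 293 kg left
truck 3: place 172 kg, 121 kg left
truck 4: place 176 kg, 324 kg left
truck 4: place 192 kg, 132 kg left
truck 5: place 184 kg, 316 kg left
Final trucks: [176,192] [179,191] [207,172] [176,192] [184].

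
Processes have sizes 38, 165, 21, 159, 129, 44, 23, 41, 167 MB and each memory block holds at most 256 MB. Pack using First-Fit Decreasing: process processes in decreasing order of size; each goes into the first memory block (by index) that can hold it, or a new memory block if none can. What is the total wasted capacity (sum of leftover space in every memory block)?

237

Sorted descending: 167, 165, 159, 129, 44, 41, 38, 23, 21.
memory block 1: place 167 MB, 89 MB left
memory block 2: place 165 MB, 91 MB left
memory block 3: place 159 MB, 97 MB left
memory block 4: place 129 MB, 127 MB left
memory block 1: place 44 MB, 45 MB left
memory block 1: place 41 MB, 4 MB left
memory block 2: place 38 MB, 53 MB left
memory block 2: place 23 MB, 30 MB left
memory block 2: place 21 MB, 9 MB left
4 memory blocks × 256 MB = 1024 MB; used 787 MB; unused 237 MB.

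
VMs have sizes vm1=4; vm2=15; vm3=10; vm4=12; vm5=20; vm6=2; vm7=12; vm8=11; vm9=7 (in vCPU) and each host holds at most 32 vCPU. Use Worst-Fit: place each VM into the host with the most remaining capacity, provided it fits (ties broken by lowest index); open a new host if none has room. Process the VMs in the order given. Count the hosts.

3 hosts

Put vm1 (4 vCPU) in host 1; 28 vCPU remain.
Put vm2 (15 vCPU) in host 1; 13 vCPU remain.
Put vm3 (10 vCPU) in host 1; 3 vCPU remain.
Put vm4 (12 vCPU) in host 2; 20 vCPU remain.
Put vm5 (20 vCPU) in host 2; 0 vCPU remain.
Put vm6 (2 vCPU) in host 1; 1 vCPU remain.
Put vm7 (12 vCPU) in host 3; 20 vCPU remain.
Put vm8 (11 vCPU) in host 3; 9 vCPU remain.
Put vm9 (7 vCPU) in host 3; 2 vCPU remain.
Final hosts: [4,15,10,2] [12,20] [12,11,7].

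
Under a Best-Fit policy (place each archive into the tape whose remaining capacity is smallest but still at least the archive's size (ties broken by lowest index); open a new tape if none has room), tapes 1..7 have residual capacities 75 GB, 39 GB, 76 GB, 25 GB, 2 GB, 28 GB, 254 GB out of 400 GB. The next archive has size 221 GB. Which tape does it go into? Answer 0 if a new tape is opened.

Tapes with room: tape 7 (254 GB).
Tightest fit is tape 7 with 254 GB free.

7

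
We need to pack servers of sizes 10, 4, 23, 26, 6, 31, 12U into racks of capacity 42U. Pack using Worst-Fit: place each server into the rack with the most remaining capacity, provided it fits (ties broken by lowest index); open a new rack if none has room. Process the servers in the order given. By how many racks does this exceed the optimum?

Worst-Fit: [10,4,23] [26,6] [31] [12] → 4 racks.
Total size 112U; any packing needs at least ⌈112/42⌉ = 3 racks.
An optimal packing achieves that bound: [31,10] [26,12,4] [23,6] → 3 racks.
Excess: 4 − 3 = 1.

1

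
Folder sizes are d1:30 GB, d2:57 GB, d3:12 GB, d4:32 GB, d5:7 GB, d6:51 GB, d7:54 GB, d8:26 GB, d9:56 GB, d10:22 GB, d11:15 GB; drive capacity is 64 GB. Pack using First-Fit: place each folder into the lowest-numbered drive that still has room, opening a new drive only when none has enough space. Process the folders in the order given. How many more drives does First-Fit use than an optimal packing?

1

First-Fit: [30,12,7,15] [57] [32,26] [51] [54] [56] [22] → 7 drives.
Total size 362 GB; any packing needs at least ⌈362/64⌉ = 6 drives.
An optimal packing achieves that bound: [57,7] [56] [54] [51,12] [32,30] [26,22,15] → 6 drives.
Excess: 7 − 6 = 1.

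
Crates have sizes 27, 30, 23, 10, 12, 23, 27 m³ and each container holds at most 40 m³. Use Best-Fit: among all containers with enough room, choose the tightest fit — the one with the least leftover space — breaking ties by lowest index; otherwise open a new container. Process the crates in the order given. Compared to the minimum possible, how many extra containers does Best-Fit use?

0

Best-Fit: [27,12] [30,10] [23] [23] [27] → 5 containers.
5 crates exceed 20 m³ (half the capacity), and no two of those can share a container, so at least 5 containers are needed.
So 5 is already optimal.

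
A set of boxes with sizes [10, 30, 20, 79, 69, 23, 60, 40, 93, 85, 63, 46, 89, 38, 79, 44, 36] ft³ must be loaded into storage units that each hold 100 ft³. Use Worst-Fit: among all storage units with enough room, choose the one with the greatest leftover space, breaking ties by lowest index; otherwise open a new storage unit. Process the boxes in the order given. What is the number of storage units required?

11

Put 10 ft³ in storage unit 1; 90 ft³ remain.
Put 30 ft³ in storage unit 1; 60 ft³ remain.
Put 20 ft³ in storage unit 1; 40 ft³ remain.
Put 79 ft³ in storage unit 2; 21 ft³ remain.
Put 69 ft³ in storage unit 3; 31 ft³ remain.
Put 23 ft³ in storage unit 1; 17 ft³ remain.
Put 60 ft³ in storage unit 4; 40 ft³ remain.
Put 40 ft³ in storage unit 4; 0 ft³ remain.
Put 93 ft³ in storage unit 5; 7 ft³ remain.
Put 85 ft³ in storage unit 6; 15 ft³ remain.
Put 63 ft³ in storage unit 7; 37 ft³ remain.
Put 46 ft³ in storage unit 8; 54 ft³ remain.
Put 89 ft³ in storage unit 9; 11 ft³ remain.
Put 38 ft³ in storage unit 8; 16 ft³ remain.
Put 79 ft³ in storage unit 10; 21 ft³ remain.
Put 44 ft³ in storage unit 11; 56 ft³ remain.
Put 36 ft³ in storage unit 11; 20 ft³ remain.
Final storage units: [10,30,20,23] [79] [69] [60,40] [93] [85] [63] [46,38] [89] [79] [44,36].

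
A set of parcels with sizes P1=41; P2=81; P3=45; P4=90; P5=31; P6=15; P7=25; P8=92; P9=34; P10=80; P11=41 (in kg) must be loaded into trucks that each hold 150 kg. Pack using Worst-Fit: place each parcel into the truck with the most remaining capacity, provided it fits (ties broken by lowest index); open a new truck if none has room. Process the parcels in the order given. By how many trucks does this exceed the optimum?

Worst-Fit: [41,81] [45,90] [31,15,25,34] [92] [80,41] → 5 trucks.
Total size 575 kg; any packing needs at least ⌈575/150⌉ = 4 trucks.
An optimal packing achieves that bound: [92,45] [90,41,15] [81,41,25] [80,34,31] → 4 trucks.
Excess: 5 − 4 = 1.

1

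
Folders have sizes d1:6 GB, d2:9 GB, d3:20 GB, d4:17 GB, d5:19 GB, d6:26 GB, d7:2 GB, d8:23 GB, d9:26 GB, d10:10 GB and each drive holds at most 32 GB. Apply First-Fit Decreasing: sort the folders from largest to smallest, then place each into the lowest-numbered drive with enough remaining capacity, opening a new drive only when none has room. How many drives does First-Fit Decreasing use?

6

Sorted descending: 26, 26, 23, 20, 19, 17, 10, 9, 6, 2.
drive 1: place 26 GB, 6 GB left
drive 2: place 26 GB, 6 GB left
drive 3: place 23 GB, 9 GB left
drive 4: place 20 GB, 12 GB left
drive 5: place 19 GB, 13 GB left
drive 6: place 17 GB, 15 GB left
drive 4: place 10 GB, 2 GB left
drive 3: place 9 GB, 0 GB left
drive 1: place 6 GB, 0 GB left
drive 2: place 2 GB, 4 GB left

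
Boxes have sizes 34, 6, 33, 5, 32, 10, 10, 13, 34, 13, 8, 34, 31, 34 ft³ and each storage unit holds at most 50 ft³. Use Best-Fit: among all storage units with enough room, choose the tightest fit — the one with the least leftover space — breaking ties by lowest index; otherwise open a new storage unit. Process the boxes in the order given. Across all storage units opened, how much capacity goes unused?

34 ft³ → storage unit 1 (remaining 16 ft³)
6 ft³ → storage unit 1 (remaining 10 ft³)
33 ft³ → storage unit 2 (remaining 17 ft³)
5 ft³ → storage unit 1 (remaining 5 ft³)
32 ft³ → storage unit 3 (remaining 18 ft³)
10 ft³ → storage unit 2 (remaining 7 ft³)
10 ft³ → storage unit 3 (remaining 8 ft³)
13 ft³ → storage unit 4 (remaining 37 ft³)
34 ft³ → storage unit 4 (remaining 3 ft³)
13 ft³ → storage unit 5 (remaining 37 ft³)
8 ft³ → storage unit 3 (remaining 0 ft³)
34 ft³ → storage unit 5 (remaining 3 ft³)
31 ft³ → storage unit 6 (remaining 19 ft³)
34 ft³ → storage unit 7 (remaining 16 ft³)
7 storage units × 50 ft³ = 350 ft³; used 297 ft³; unused 53 ft³.

53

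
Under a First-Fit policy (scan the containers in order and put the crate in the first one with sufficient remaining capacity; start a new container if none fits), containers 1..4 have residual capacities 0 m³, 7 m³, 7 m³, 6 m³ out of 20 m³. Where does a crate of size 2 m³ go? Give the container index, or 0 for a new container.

2

Containers with room: container 2 (7 m³), container 3 (7 m³), container 4 (6 m³).
The first with room is container 2.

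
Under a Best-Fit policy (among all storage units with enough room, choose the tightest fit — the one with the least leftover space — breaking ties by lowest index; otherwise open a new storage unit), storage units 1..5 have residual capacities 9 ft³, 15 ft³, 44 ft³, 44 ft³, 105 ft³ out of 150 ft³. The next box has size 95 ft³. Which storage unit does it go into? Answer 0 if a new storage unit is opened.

5

Storage units with room: storage unit 5 (105 ft³).
Tightest fit is storage unit 5 with 105 ft³ free.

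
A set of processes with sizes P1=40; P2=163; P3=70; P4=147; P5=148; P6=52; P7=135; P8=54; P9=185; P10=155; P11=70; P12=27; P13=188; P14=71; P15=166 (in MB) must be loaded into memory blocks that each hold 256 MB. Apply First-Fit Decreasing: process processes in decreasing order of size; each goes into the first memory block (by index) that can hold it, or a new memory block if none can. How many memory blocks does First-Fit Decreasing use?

8

Sorted descending: 188, 185, 166, 163, 155, 148, 147, 135, 71, 70, 70, 54, 52, 40, 27.
188 MB → memory block 1 (remaining 68 MB)
185 MB → memory block 2 (remaining 71 MB)
166 MB → memory block 3 (remaining 90 MB)
163 MB → memory block 4 (remaining 93 MB)
155 MB → memory block 5 (remaining 101 MB)
148 MB → memory block 6 (remaining 108 MB)
147 MB → memory block 7 (remaining 109 MB)
135 MB → memory block 8 (remaining 121 MB)
71 MB → memory block 2 (remaining 0 MB)
70 MB → memory block 3 (remaining 20 MB)
70 MB → memory block 4 (remaining 23 MB)
54 MB → memory block 1 (remaining 14 MB)
52 MB → memory block 5 (remaining 49 MB)
40 MB → memory block 5 (remaining 9 MB)
27 MB → memory block 6 (remaining 81 MB)
Final memory blocks: [188,54] [185,71] [166,70] [163,70] [155,52,40] [148,27] [147] [135].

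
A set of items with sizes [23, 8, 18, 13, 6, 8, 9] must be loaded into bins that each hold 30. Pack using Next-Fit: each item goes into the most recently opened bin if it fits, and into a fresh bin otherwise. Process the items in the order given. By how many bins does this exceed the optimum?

Next-Fit: [23] [8,18] [13,6,8] [9] → 4 bins.
Total size 85; any packing needs at least ⌈85/30⌉ = 3 bins.
An optimal packing achieves that bound: [23,6] [18,9] [13,8,8] → 3 bins.
Excess: 4 − 3 = 1.

1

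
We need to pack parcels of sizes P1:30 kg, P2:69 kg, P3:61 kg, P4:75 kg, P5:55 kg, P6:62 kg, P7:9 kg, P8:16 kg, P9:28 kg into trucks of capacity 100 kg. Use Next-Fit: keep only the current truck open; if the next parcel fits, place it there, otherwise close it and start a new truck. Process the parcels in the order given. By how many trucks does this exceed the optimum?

Next-Fit: [30,69] [61] [75] [55] [62,9,16] [28] → 6 trucks.
Total size 405 kg; any packing needs at least ⌈405/100⌉ = 5 trucks.
An optimal packing achieves that bound: [75,16,9] [69,30] [62,28] [61] [55] → 5 trucks.
Excess: 6 − 5 = 1.

1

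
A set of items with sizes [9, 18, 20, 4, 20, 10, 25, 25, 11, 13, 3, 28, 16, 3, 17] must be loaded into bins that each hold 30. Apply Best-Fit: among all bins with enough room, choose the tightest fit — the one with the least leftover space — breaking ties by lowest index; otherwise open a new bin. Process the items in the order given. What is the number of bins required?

9 bins

bin 1: place 9, 21 left
bin 1: place 18, 3 left
bin 2: place 20, 10 left
bin 2: place 4, 6 left
bin 3: place 20, 10 left
bin 3: place 10, 0 left
bin 4: place 25, 5 left
bin 5: place 25, 5 left
bin 6: place 11, 19 left
bin 6: place 13, 6 left
bin 1: place 3, 0 left
bin 7: place 28, 2 left
bin 8: place 16, 14 left
bin 4: place 3, 2 left
bin 9: place 17, 13 left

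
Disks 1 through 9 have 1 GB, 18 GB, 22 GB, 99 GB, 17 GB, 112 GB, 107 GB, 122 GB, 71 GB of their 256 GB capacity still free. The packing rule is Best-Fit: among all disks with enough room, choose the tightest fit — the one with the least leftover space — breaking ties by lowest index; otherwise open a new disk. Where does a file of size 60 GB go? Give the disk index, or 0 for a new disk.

9

Disks with room: disk 4 (99 GB), disk 6 (112 GB), disk 7 (107 GB), disk 8 (122 GB), disk 9 (71 GB).
Tightest fit is disk 9 with 71 GB free.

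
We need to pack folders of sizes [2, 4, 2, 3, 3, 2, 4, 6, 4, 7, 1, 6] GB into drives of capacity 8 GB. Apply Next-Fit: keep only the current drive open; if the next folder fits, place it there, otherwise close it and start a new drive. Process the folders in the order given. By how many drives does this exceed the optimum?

1

Next-Fit: [2,4,2] [3,3,2] [4] [6] [4] [7,1] [6] → 7 drives.
Total size 44 GB; any packing needs at least ⌈44/8⌉ = 6 drives.
An optimal packing achieves that bound: [7,1] [6,2] [6,2] [4,4] [4,3] [3,2] → 6 drives.
Excess: 7 − 6 = 1.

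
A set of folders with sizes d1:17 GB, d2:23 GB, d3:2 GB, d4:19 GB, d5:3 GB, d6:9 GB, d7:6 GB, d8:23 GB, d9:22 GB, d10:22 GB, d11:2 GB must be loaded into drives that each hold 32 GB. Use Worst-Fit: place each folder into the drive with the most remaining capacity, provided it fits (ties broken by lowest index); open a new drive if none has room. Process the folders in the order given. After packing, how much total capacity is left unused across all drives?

44

Put d1 (17 GB) in drive 1; 15 GB remain.
Put d2 (23 GB) in drive 2; 9 GB remain.
Put d3 (2 GB) in drive 1; 13 GB remain.
Put d4 (19 GB) in drive 3; 13 GB remain.
Put d5 (3 GB) in drive 1; 10 GB remain.
Put d6 (9 GB) in drive 3; 4 GB remain.
Put d7 (6 GB) in drive 1; 4 GB remain.
Put d8 (23 GB) in drive 4; 9 GB remain.
Put d9 (22 GB) in drive 5; 10 GB remain.
Put d10 (22 GB) in drive 6; 10 GB remain.
Put d11 (2 GB) in drive 5; 8 GB remain.
6 drives × 32 GB = 192 GB; used 148 GB; unused 44 GB.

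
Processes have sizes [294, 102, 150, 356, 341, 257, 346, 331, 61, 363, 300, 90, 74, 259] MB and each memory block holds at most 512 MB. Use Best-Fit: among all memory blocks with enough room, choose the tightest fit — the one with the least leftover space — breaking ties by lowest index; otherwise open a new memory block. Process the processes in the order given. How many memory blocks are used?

memory block 1: place 294 MB, 218 MB left
memory block 1: place 102 MB, 116 MB left
memory block 2: place 150 MB, 362 MB left
memory block 2: place 356 MB, 6 MB left
memory block 3: place 341 MB, 171 MB left
memory block 4: place 257 MB, 255 MB left
memory block 5: place 346 MB, 166 MB left
memory block 6: place 331 MB, 181 MB left
memory block 1: place 61 MB, 55 MB left
memory block 7: place 363 MB, 149 MB left
memory block 8: place 300 MB, 212 MB left
memory block 7: place 90 MB, 59 MB left
memory block 5: place 74 MB, 92 MB left
memory block 9: place 259 MB, 253 MB left

9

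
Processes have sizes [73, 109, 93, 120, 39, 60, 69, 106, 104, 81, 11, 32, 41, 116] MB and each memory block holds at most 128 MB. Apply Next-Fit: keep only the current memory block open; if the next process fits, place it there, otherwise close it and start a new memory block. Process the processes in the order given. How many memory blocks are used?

memory block 1: place 73 MB, 55 MB left
memory block 2: place 109 MB, 19 MB left
memory block 3: place 93 MB, 35 MB left
memory block 4: place 120 MB, 8 MB left
memory block 5: place 39 MB, 89 MB left
memory block 5: place 60 MB, 29 MB left
memory block 6: place 69 MB, 59 MB left
memory block 7: place 106 MB, 22 MB left
memory block 8: place 104 MB, 24 MB left
memory block 9: place 81 MB, 47 MB left
memory block 9: place 11 MB, 36 MB left
memory block 9: place 32 MB, 4 MB left
memory block 10: place 41 MB, 87 MB left
memory block 11: place 116 MB, 12 MB left
Final memory blocks: [73] [109] [93] [120] [39,60] [69] [106] [104] [81,11,32] [41] [116].

11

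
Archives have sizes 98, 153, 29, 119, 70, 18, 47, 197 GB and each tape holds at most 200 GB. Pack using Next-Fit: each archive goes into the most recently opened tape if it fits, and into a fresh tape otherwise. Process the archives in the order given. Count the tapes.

tape 1: place 98 GB, 102 GB left
tape 2: place 153 GB, 47 GB left
tape 2: place 29 GB, 18 GB left
tape 3: place 119 GB, 81 GB left
tape 3: place 70 GB, 11 GB left
tape 4: place 18 GB, 182 GB left
tape 4: place 47 GB, 135 GB left
tape 5: place 197 GB, 3 GB left
Final tapes: [98] [153,29] [119,70] [18,47] [197].

5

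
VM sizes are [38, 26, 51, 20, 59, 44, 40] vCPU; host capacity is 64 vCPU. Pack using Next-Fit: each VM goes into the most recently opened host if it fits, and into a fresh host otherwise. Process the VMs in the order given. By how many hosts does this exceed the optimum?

Next-Fit: [38,26] [51] [20] [59] [44] [40] → 6 hosts.
Total size 278 vCPU; any packing needs at least ⌈278/64⌉ = 5 hosts.
An optimal packing achieves that bound: [59] [51] [44,20] [40] [38,26] → 5 hosts.
Excess: 6 − 5 = 1.

1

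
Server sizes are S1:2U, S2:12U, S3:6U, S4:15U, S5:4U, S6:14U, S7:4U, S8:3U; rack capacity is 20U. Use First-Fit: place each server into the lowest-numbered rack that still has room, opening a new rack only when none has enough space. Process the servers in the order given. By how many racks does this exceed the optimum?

1

First-Fit: [2,12,6] [15,4] [14,4] [3] → 4 racks.
Total size 60U; any packing needs at least ⌈60/20⌉ = 3 racks.
An optimal packing achieves that bound: [15,3,2] [14,6] [12,4,4] → 3 racks.
Excess: 4 − 3 = 1.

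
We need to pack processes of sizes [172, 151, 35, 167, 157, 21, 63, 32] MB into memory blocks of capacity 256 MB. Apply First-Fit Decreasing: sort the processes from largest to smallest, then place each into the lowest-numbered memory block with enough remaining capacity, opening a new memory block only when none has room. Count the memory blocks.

Sorted descending: 172, 167, 157, 151, 63, 35, 32, 21.
memory block 1: place 172 MB, 84 MB left
memory block 2: place 167 MB, 89 MB left
memory block 3: place 157 MB, 99 MB left
memory block 4: place 151 MB, 105 MB left
memory block 1: place 63 MB, 21 MB left
memory block 2: place 35 MB, 54 MB left
memory block 2: place 32 MB, 22 MB left
memory block 1: place 21 MB, 0 MB left

4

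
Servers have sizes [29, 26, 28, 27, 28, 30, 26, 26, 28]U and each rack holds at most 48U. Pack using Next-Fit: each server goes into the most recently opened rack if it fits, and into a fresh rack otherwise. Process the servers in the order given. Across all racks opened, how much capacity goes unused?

rack 1: place 29U, 19U left
rack 2: place 26U, 22U left
rack 3: place 28U, 20U left
rack 4: place 27U, 21U left
rack 5: place 28U, 20U left
rack 6: place 30U, 18U left
rack 7: place 26U, 22U left
rack 8: place 26U, 22U left
rack 9: place 28U, 20U left
9 racks × 48U = 432U; used 248U; unused 184U.

184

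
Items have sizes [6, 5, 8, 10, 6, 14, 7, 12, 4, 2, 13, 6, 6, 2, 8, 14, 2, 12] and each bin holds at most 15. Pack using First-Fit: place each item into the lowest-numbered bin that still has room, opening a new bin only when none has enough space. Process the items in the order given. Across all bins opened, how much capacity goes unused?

13

Put 6 in bin 1; 9 remain.
Put 5 in bin 1; 4 remain.
Put 8 in bin 2; 7 remain.
Put 10 in bin 3; 5 remain.
Put 6 in bin 2; 1 remain.
Put 14 in bin 4; 1 remain.
Put 7 in bin 5; 8 remain.
Put 12 in bin 6; 3 remain.
Put 4 in bin 1; 0 remain.
Put 2 in bin 3; 3 remain.
Put 13 in bin 7; 2 remain.
Put 6 in bin 5; 2 remain.
Put 6 in bin 8; 9 remain.
Put 2 in bin 3; 1 remain.
Put 8 in bin 8; 1 remain.
Put 14 in bin 9; 1 remain.
Put 2 in bin 5; 0 remain.
Put 12 in bin 10; 3 remain.
10 bins × 15 = 150; used 137; unused 13.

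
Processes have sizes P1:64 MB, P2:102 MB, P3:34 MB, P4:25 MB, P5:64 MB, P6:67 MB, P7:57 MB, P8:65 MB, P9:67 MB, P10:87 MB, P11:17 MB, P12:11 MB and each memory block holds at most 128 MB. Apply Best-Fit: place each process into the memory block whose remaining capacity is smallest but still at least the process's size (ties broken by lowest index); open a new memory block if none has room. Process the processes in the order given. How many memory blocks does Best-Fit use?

P1 (64 MB) → memory block 1 (remaining 64 MB)
P2 (102 MB) → memory block 2 (remaining 26 MB)
P3 (34 MB) → memory block 1 (remaining 30 MB)
P4 (25 MB) → memory block 2 (remaining 1 MB)
P5 (64 MB) → memory block 3 (remaining 64 MB)
P6 (67 MB) → memory block 4 (remaining 61 MB)
P7 (57 MB) → memory block 4 (remaining 4 MB)
P8 (65 MB) → memory block 5 (remaining 63 MB)
P9 (67 MB) → memory block 6 (remaining 61 MB)
P10 (87 MB) → memory block 7 (remaining 41 MB)
P11 (17 MB) → memory block 1 (remaining 13 MB)
P12 (11 MB) → memory block 1 (remaining 2 MB)
Final memory blocks: [64,34,17,11] [102,25] [64] [67,57] [65] [67] [87].

7 memory blocks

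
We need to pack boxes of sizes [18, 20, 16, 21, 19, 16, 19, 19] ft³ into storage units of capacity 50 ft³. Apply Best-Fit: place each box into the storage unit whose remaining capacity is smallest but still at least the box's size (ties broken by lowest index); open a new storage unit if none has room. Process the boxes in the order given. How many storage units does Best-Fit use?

4 storage units

storage unit 1: place 18 ft³, 32 ft³ left
storage unit 1: place 20 ft³, 12 ft³ left
storage unit 2: place 16 ft³, 34 ft³ left
storage unit 2: place 21 ft³, 13 ft³ left
storage unit 3: place 19 ft³, 31 ft³ left
storage unit 3: place 16 ft³, 15 ft³ left
storage unit 4: place 19 ft³, 31 ft³ left
storage unit 4: place 19 ft³, 12 ft³ left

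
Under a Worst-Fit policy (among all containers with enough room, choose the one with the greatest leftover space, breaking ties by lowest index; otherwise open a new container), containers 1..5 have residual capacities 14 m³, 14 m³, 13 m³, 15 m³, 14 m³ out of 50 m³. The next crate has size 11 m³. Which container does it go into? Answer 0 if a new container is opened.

Containers with room: container 1 (14 m³), container 2 (14 m³), container 3 (13 m³), container 4 (15 m³), container 5 (14 m³).
Most room is container 4 with 15 m³ free.

4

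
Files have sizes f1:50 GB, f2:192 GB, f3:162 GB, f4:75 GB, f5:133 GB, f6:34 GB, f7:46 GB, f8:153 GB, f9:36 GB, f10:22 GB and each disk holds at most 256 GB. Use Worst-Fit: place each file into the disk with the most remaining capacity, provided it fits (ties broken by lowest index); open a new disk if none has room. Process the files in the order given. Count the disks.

4

f1 (50 GB) → disk 1 (remaining 206 GB)
f2 (192 GB) → disk 1 (remaining 14 GB)
f3 (162 GB) → disk 2 (remaining 94 GB)
f4 (75 GB) → disk 2 (remaining 19 GB)
f5 (133 GB) → disk 3 (remaining 123 GB)
f6 (34 GB) → disk 3 (remaining 89 GB)
f7 (46 GB) → disk 3 (remaining 43 GB)
f8 (153 GB) → disk 4 (remaining 103 GB)
f9 (36 GB) → disk 4 (remaining 67 GB)
f10 (22 GB) → disk 4 (remaining 45 GB)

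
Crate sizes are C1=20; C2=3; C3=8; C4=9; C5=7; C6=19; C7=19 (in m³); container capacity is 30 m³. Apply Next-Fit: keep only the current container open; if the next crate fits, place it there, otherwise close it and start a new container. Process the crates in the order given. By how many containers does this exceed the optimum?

Next-Fit: [20,3] [8,9,7] [19] [19] → 4 containers.
Total size 85 m³; any packing needs at least ⌈85/30⌉ = 3 containers.
An optimal packing achieves that bound: [20,9] [19,8,3] [19,7] → 3 containers.
Excess: 4 − 3 = 1.

1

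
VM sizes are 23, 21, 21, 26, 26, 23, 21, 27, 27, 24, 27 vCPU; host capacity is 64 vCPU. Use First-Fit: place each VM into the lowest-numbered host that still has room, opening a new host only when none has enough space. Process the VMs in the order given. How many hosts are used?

23 vCPU → host 1 (remaining 41 vCPU)
21 vCPU → host 1 (remaining 20 vCPU)
21 vCPU → host 2 (remaining 43 vCPU)
26 vCPU → host 2 (remaining 17 vCPU)
26 vCPU → host 3 (remaining 38 vCPU)
23 vCPU → host 3 (remaining 15 vCPU)
21 vCPU → host 4 (remaining 43 vCPU)
27 vCPU → host 4 (remaining 16 vCPU)
27 vCPU → host 5 (remaining 37 vCPU)
24 vCPU → host 5 (remaining 13 vCPU)
27 vCPU → host 6 (remaining 37 vCPU)

6 hosts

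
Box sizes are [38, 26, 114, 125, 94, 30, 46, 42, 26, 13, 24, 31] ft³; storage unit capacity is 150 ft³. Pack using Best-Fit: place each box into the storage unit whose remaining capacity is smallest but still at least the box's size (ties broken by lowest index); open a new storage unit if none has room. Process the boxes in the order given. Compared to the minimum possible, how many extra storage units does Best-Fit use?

0

Best-Fit: [38,26,42,26,13] [114,30] [125,24] [94,46] [31] → 5 storage units.
Total size 609 ft³; any packing needs at least ⌈609/150⌉ = 5 storage units.
So 5 is already optimal.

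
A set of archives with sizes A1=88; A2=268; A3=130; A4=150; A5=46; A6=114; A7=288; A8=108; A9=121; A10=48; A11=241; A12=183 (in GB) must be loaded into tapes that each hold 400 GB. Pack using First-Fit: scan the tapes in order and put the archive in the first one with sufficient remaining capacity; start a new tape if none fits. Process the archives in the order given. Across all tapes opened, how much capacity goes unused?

tape 1: place A1 (88 GB), 312 GB left
tape 1: place A2 (268 GB), 44 GB left
tape 2: place A3 (130 GB), 270 GB left
tape 2: place A4 (150 GB), 120 GB left
tape 2: place A5 (46 GB), 74 GB left
tape 3: place A6 (114 GB), 286 GB left
tape 4: place A7 (288 GB), 112 GB left
tape 3: place A8 (108 GB), 178 GB left
tape 3: place A9 (121 GB), 57 GB left
tape 2: place A10 (48 GB), 26 GB left
tape 5: place A11 (241 GB), 159 GB left
tape 6: place A12 (183 GB), 217 GB left
6 tapes × 400 GB = 2400 GB; used 1785 GB; unused 615 GB.

615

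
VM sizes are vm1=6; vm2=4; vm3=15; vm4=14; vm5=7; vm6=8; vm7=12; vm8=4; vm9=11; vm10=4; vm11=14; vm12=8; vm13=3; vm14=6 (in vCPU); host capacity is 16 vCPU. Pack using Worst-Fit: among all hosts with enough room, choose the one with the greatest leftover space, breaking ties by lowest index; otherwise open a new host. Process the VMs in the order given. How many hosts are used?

9 hosts

vm1 (6 vCPU) → host 1 (remaining 10 vCPU)
vm2 (4 vCPU) → host 1 (remaining 6 vCPU)
vm3 (15 vCPU) → host 2 (remaining 1 vCPU)
vm4 (14 vCPU) → host 3 (remaining 2 vCPU)
vm5 (7 vCPU) → host 4 (remaining 9 vCPU)
vm6 (8 vCPU) → host 4 (remaining 1 vCPU)
vm7 (12 vCPU) → host 5 (remaining 4 vCPU)
vm8 (4 vCPU) → host 1 (remaining 2 vCPU)
vm9 (11 vCPU) → host 6 (remaining 5 vCPU)
vm10 (4 vCPU) → host 6 (remaining 1 vCPU)
vm11 (14 vCPU) → host 7 (remaining 2 vCPU)
vm12 (8 vCPU) → host 8 (remaining 8 vCPU)
vm13 (3 vCPU) → host 8 (remaining 5 vCPU)
vm14 (6 vCPU) → host 9 (remaining 10 vCPU)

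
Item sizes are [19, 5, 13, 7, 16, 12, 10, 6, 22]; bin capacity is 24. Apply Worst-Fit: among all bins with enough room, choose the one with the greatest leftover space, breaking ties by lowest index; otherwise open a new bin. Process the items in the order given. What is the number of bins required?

19 → bin 1 (remaining 5)
5 → bin 1 (remaining 0)
13 → bin 2 (remaining 11)
7 → bin 2 (remaining 4)
16 → bin 3 (remaining 8)
12 → bin 4 (remaining 12)
10 → bin 4 (remaining 2)
6 → bin 3 (remaining 2)
22 → bin 5 (remaining 2)

5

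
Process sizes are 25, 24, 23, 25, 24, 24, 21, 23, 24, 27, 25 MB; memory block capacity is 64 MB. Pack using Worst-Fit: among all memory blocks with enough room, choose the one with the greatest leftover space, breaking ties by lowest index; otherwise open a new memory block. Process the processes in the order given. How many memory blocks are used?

6

25 MB → memory block 1 (remaining 39 MB)
24 MB → memory block 1 (remaining 15 MB)
23 MB → memory block 2 (remaining 41 MB)
25 MB → memory block 2 (remaining 16 MB)
24 MB → memory block 3 (remaining 40 MB)
24 MB → memory block 3 (remaining 16 MB)
21 MB → memory block 4 (remaining 43 MB)
23 MB → memory block 4 (remaining 20 MB)
24 MB → memory block 5 (remaining 40 MB)
27 MB → memory block 5 (remaining 13 MB)
25 MB → memory block 6 (remaining 39 MB)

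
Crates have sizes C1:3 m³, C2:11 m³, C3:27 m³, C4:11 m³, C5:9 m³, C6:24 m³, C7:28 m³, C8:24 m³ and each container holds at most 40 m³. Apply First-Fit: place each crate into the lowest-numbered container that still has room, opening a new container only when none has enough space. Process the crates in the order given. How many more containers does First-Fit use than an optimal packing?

1

First-Fit: [3,11,11,9] [27] [24] [28] [24] → 5 containers.
Total size 137 m³; any packing needs at least ⌈137/40⌉ = 4 containers.
An optimal packing achieves that bound: [28,11] [27,11] [24,9,3] [24] → 4 containers.
Excess: 5 − 4 = 1.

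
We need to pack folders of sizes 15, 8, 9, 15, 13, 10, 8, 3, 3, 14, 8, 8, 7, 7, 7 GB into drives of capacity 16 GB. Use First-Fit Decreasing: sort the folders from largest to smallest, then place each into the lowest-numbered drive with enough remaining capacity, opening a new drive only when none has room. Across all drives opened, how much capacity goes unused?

Sorted descending: 15, 15, 14, 13, 10, 9, 8, 8, 8, 8, 7, 7, 7, 3, 3.
Put 15 GB in drive 1; 1 GB remain.
Put 15 GB in drive 2; 1 GB remain.
Put 14 GB in drive 3; 2 GB remain.
Put 13 GB in drive 4; 3 GB remain.
Put 10 GB in drive 5; 6 GB remain.
Put 9 GB in drive 6; 7 GB remain.
Put 8 GB in drive 7; 8 GB remain.
Put 8 GB in drive 7; 0 GB remain.
Put 8 GB in drive 8; 8 GB remain.
Put 8 GB in drive 8; 0 GB remain.
Put 7 GB in drive 6; 0 GB remain.
Put 7 GB in drive 9; 9 GB remain.
Put 7 GB in drive 9; 2 GB remain.
Put 3 GB in drive 4; 0 GB remain.
Put 3 GB in drive 5; 3 GB remain.
9 drives × 16 GB = 144 GB; used 135 GB; unused 9 GB.

9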